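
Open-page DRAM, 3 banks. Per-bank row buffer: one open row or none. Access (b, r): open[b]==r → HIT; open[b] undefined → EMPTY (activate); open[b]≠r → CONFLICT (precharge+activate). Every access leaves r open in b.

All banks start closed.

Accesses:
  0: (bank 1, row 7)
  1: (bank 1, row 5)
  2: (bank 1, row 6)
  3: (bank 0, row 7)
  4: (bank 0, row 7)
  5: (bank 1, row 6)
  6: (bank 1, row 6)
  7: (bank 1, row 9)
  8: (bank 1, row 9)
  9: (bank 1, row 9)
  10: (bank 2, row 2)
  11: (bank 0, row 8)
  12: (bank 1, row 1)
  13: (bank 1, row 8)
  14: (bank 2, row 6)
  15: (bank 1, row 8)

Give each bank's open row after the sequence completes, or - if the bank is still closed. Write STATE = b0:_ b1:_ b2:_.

STATE = b0:8 b1:8 b2:6

0: bank 1 row 7 — prev None → EMPTY
1: bank 1 row 5 — prev 7 → CONFLICT
2: bank 1 row 6 — prev 5 → CONFLICT
3: bank 0 row 7 — prev None → EMPTY
4: bank 0 row 7 — prev 7 → HIT
5: bank 1 row 6 — prev 6 → HIT
6: bank 1 row 6 — prev 6 → HIT
7: bank 1 row 9 — prev 6 → CONFLICT
8: bank 1 row 9 — prev 9 → HIT
9: bank 1 row 9 — prev 9 → HIT
10: bank 2 row 2 — prev None → EMPTY
11: bank 0 row 8 — prev 7 → CONFLICT
12: bank 1 row 1 — prev 9 → CONFLICT
13: bank 1 row 8 — prev 1 → CONFLICT
14: bank 2 row 6 — prev 2 → CONFLICT
15: bank 1 row 8 — prev 8 → HIT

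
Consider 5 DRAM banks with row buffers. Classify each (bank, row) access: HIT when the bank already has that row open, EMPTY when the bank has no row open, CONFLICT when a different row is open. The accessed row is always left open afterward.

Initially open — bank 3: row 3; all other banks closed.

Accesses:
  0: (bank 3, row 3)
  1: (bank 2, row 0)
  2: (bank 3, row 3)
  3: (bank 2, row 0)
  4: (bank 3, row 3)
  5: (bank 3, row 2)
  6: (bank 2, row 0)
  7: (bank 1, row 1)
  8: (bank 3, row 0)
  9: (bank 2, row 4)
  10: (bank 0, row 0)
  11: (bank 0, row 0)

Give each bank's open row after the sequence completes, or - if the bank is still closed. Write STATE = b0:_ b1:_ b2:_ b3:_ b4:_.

STATE = b0:0 b1:1 b2:4 b3:0 b4:-

step 0: bank3 3->3 [HIT]
step 1: bank2 None->0 [EMPTY]
step 2: bank3 3->3 [HIT]
step 3: bank2 0->0 [HIT]
step 4: bank3 3->3 [HIT]
step 5: bank3 3->2 [CONFLICT]
step 6: bank2 0->0 [HIT]
step 7: bank1 None->1 [EMPTY]
step 8: bank3 2->0 [CONFLICT]
step 9: bank2 0->4 [CONFLICT]
step 10: bank0 None->0 [EMPTY]
step 11: bank0 0->0 [HIT]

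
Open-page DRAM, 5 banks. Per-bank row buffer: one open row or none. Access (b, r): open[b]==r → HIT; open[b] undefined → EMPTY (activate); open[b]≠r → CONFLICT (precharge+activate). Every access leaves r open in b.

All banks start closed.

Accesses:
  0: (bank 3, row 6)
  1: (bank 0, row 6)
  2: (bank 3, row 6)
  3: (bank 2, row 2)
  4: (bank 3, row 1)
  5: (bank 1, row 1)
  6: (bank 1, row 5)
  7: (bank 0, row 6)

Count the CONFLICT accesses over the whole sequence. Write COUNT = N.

0: bank 3 row 6 — prev None → EMPTY
1: bank 0 row 6 — prev None → EMPTY
2: bank 3 row 6 — prev 6 → HIT
3: bank 2 row 2 — prev None → EMPTY
4: bank 3 row 1 — prev 6 → CONFLICT
5: bank 1 row 1 — prev None → EMPTY
6: bank 1 row 5 — prev 1 → CONFLICT
7: bank 0 row 6 — prev 6 → HIT

COUNT = 2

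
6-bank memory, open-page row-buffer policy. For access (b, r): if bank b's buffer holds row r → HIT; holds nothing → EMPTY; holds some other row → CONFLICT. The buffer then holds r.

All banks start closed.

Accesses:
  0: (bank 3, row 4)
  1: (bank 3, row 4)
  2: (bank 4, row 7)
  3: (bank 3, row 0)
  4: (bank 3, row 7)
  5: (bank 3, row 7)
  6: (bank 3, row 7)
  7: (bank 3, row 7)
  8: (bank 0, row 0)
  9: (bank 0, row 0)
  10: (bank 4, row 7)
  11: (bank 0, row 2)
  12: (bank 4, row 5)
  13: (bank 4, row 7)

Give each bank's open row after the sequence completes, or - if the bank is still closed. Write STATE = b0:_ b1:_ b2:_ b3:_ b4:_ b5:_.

STATE = b0:2 b1:- b2:- b3:7 b4:7 b5:-

#0 (3,4) E
#1 (3,4) H  (was 4)
#2 (4,7) E
#3 (3,0) C  (was 4)
#4 (3,7) C  (was 0)
#5 (3,7) H  (was 7)
#6 (3,7) H  (was 7)
#7 (3,7) H  (was 7)
#8 (0,0) E
#9 (0,0) H  (was 0)
#10 (4,7) H  (was 7)
#11 (0,2) C  (was 0)
#12 (4,5) C  (was 7)
#13 (4,7) C  (was 5)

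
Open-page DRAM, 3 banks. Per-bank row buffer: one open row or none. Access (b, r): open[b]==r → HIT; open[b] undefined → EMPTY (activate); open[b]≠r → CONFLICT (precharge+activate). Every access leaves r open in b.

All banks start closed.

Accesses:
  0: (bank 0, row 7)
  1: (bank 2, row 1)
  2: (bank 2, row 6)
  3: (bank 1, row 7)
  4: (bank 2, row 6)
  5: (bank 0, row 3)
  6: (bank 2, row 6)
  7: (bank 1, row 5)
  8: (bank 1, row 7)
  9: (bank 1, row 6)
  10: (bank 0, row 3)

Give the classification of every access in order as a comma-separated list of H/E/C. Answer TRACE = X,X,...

TRACE = E,E,C,E,H,C,H,C,C,C,H

#0 (0,7) E
#1 (2,1) E
#2 (2,6) C  (was 1)
#3 (1,7) E
#4 (2,6) H  (was 6)
#5 (0,3) C  (was 7)
#6 (2,6) H  (was 6)
#7 (1,5) C  (was 7)
#8 (1,7) C  (was 5)
#9 (1,6) C  (was 7)
#10 (0,3) H  (was 3)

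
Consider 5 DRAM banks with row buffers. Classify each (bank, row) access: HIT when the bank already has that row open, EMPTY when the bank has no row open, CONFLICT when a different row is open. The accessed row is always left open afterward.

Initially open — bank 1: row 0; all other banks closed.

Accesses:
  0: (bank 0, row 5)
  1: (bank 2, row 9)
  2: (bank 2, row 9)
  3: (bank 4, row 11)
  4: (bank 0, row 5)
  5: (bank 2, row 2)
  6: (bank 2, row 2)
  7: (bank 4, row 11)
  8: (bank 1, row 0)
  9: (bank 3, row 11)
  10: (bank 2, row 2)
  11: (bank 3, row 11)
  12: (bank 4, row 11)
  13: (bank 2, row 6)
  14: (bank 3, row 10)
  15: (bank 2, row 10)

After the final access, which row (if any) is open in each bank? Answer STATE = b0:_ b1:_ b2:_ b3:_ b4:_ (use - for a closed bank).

step 0: bank0 None->5 [EMPTY]
step 1: bank2 None->9 [EMPTY]
step 2: bank2 9->9 [HIT]
step 3: bank4 None->11 [EMPTY]
step 4: bank0 5->5 [HIT]
step 5: bank2 9->2 [CONFLICT]
step 6: bank2 2->2 [HIT]
step 7: bank4 11->11 [HIT]
step 8: bank1 0->0 [HIT]
step 9: bank3 None->11 [EMPTY]
step 10: bank2 2->2 [HIT]
step 11: bank3 11->11 [HIT]
step 12: bank4 11->11 [HIT]
step 13: bank2 2->6 [CONFLICT]
step 14: bank3 11->10 [CONFLICT]
step 15: bank2 6->10 [CONFLICT]

STATE = b0:5 b1:0 b2:10 b3:10 b4:11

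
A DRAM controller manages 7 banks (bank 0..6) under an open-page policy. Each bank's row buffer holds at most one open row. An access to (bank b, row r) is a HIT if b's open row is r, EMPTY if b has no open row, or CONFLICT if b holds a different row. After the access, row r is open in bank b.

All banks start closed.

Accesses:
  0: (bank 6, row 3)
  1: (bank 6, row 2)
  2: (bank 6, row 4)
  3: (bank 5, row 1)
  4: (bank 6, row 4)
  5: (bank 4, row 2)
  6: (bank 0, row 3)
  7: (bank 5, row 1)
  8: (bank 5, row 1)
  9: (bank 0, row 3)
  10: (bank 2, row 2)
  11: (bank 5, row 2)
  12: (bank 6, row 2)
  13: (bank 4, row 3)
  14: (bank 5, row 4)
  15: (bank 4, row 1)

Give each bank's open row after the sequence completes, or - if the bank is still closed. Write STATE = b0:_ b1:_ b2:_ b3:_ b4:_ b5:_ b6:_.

  [0] b6 r3: no row ⇒ E
  [1] b6 r2: had r3 ⇒ C
  [2] b6 r4: had r2 ⇒ C
  [3] b5 r1: no row ⇒ E
  [4] b6 r4: had r4 ⇒ H
  [5] b4 r2: no row ⇒ E
  [6] b0 r3: no row ⇒ E
  [7] b5 r1: had r1 ⇒ H
  [8] b5 r1: had r1 ⇒ H
  [9] b0 r3: had r3 ⇒ H
  [10] b2 r2: no row ⇒ E
  [11] b5 r2: had r1 ⇒ C
  [12] b6 r2: had r4 ⇒ C
  [13] b4 r3: had r2 ⇒ C
  [14] b5 r4: had r2 ⇒ C
  [15] b4 r1: had r3 ⇒ C

STATE = b0:3 b1:- b2:2 b3:- b4:1 b5:4 b6:2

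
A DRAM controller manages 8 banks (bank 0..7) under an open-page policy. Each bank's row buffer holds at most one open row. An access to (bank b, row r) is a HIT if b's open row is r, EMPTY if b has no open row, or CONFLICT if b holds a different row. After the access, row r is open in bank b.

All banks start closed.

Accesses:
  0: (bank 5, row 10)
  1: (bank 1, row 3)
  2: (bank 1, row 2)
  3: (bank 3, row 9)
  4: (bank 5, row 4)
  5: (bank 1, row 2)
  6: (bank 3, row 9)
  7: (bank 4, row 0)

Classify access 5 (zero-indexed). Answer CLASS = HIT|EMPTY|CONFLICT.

CLASS = HIT

step 0: bank5 None->10 [EMPTY]
step 1: bank1 None->3 [EMPTY]
step 2: bank1 3->2 [CONFLICT]
step 3: bank3 None->9 [EMPTY]
step 4: bank5 10->4 [CONFLICT]
step 5: bank1 2->2 [HIT]
step 6: bank3 9->9 [HIT]
step 7: bank4 None->0 [EMPTY]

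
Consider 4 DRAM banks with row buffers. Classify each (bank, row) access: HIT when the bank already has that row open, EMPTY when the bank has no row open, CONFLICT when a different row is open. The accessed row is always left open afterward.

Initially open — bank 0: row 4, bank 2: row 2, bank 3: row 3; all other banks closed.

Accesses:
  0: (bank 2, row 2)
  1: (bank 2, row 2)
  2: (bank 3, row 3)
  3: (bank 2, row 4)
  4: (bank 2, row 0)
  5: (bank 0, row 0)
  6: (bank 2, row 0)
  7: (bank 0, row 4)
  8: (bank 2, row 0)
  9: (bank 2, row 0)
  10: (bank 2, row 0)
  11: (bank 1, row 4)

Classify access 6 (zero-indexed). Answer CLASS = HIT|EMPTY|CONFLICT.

CLASS = HIT

0: bank 2 row 2 — prev 2 → HIT
1: bank 2 row 2 — prev 2 → HIT
2: bank 3 row 3 — prev 3 → HIT
3: bank 2 row 4 — prev 2 → CONFLICT
4: bank 2 row 0 — prev 4 → CONFLICT
5: bank 0 row 0 — prev 4 → CONFLICT
6: bank 2 row 0 — prev 0 → HIT
7: bank 0 row 4 — prev 0 → CONFLICT
8: bank 2 row 0 — prev 0 → HIT
9: bank 2 row 0 — prev 0 → HIT
10: bank 2 row 0 — prev 0 → HIT
11: bank 1 row 4 — prev None → EMPTY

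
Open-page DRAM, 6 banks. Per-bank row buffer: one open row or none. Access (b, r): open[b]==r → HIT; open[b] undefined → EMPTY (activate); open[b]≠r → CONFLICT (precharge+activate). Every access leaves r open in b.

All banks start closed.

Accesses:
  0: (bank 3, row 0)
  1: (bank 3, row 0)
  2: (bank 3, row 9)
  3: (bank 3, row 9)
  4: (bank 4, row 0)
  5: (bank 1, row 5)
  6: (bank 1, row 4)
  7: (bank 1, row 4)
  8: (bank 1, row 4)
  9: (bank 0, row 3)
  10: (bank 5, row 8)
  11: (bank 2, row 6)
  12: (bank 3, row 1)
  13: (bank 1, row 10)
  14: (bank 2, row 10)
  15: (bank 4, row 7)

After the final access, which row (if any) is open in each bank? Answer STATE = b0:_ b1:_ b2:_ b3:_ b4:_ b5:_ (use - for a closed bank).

STATE = b0:3 b1:10 b2:10 b3:1 b4:7 b5:8

  [0] b3 r0: no row ⇒ E
  [1] b3 r0: had r0 ⇒ H
  [2] b3 r9: had r0 ⇒ C
  [3] b3 r9: had r9 ⇒ H
  [4] b4 r0: no row ⇒ E
  [5] b1 r5: no row ⇒ E
  [6] b1 r4: had r5 ⇒ C
  [7] b1 r4: had r4 ⇒ H
  [8] b1 r4: had r4 ⇒ H
  [9] b0 r3: no row ⇒ E
  [10] b5 r8: no row ⇒ E
  [11] b2 r6: no row ⇒ E
  [12] b3 r1: had r9 ⇒ C
  [13] b1 r10: had r4 ⇒ C
  [14] b2 r10: had r6 ⇒ C
  [15] b4 r7: had r0 ⇒ C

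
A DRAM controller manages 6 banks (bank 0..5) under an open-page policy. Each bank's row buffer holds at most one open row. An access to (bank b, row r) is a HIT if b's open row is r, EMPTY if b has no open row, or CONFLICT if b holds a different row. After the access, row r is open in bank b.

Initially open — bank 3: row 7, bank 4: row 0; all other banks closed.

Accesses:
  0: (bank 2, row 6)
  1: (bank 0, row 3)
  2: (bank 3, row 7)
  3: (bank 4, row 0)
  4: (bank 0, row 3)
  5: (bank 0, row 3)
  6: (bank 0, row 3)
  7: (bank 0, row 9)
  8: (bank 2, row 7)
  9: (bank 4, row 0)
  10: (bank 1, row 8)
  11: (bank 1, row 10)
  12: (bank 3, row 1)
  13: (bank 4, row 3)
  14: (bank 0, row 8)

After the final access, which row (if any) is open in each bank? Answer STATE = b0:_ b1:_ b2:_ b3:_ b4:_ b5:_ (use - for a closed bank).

step 0: bank2 None->6 [EMPTY]
step 1: bank0 None->3 [EMPTY]
step 2: bank3 7->7 [HIT]
step 3: bank4 0->0 [HIT]
step 4: bank0 3->3 [HIT]
step 5: bank0 3->3 [HIT]
step 6: bank0 3->3 [HIT]
step 7: bank0 3->9 [CONFLICT]
step 8: bank2 6->7 [CONFLICT]
step 9: bank4 0->0 [HIT]
step 10: bank1 None->8 [EMPTY]
step 11: bank1 8->10 [CONFLICT]
step 12: bank3 7->1 [CONFLICT]
step 13: bank4 0->3 [CONFLICT]
step 14: bank0 9->8 [CONFLICT]

STATE = b0:8 b1:10 b2:7 b3:1 b4:3 b5:-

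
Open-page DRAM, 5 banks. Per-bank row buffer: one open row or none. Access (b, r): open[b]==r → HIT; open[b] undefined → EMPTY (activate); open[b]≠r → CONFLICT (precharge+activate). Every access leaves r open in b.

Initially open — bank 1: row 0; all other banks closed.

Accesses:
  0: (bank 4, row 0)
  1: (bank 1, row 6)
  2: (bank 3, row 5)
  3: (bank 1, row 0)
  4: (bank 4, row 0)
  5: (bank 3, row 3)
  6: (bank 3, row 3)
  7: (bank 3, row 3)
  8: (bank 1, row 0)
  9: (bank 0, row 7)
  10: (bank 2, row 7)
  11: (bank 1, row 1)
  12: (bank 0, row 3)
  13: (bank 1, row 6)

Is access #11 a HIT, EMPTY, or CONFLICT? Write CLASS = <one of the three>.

  [0] b4 r0: no row ⇒ E
  [1] b1 r6: had r0 ⇒ C
  [2] b3 r5: no row ⇒ E
  [3] b1 r0: had r6 ⇒ C
  [4] b4 r0: had r0 ⇒ H
  [5] b3 r3: had r5 ⇒ C
  [6] b3 r3: had r3 ⇒ H
  [7] b3 r3: had r3 ⇒ H
  [8] b1 r0: had r0 ⇒ H
  [9] b0 r7: no row ⇒ E
  [10] b2 r7: no row ⇒ E
  [11] b1 r1: had r0 ⇒ C
  [12] b0 r3: had r7 ⇒ C
  [13] b1 r6: had r1 ⇒ C

CLASS = CONFLICT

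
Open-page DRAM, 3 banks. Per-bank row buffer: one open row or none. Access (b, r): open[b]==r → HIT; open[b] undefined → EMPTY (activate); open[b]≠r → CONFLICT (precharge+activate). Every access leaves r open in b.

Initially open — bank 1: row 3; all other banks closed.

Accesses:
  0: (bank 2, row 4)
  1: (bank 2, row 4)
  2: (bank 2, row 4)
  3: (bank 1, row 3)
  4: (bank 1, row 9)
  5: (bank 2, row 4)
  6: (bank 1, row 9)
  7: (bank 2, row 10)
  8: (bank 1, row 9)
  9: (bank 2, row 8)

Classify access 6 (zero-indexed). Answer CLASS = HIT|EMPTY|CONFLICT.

CLASS = HIT

step 0: bank2 None->4 [EMPTY]
step 1: bank2 4->4 [HIT]
step 2: bank2 4->4 [HIT]
step 3: bank1 3->3 [HIT]
step 4: bank1 3->9 [CONFLICT]
step 5: bank2 4->4 [HIT]
step 6: bank1 9->9 [HIT]
step 7: bank2 4->10 [CONFLICT]
step 8: bank1 9->9 [HIT]
step 9: bank2 10->8 [CONFLICT]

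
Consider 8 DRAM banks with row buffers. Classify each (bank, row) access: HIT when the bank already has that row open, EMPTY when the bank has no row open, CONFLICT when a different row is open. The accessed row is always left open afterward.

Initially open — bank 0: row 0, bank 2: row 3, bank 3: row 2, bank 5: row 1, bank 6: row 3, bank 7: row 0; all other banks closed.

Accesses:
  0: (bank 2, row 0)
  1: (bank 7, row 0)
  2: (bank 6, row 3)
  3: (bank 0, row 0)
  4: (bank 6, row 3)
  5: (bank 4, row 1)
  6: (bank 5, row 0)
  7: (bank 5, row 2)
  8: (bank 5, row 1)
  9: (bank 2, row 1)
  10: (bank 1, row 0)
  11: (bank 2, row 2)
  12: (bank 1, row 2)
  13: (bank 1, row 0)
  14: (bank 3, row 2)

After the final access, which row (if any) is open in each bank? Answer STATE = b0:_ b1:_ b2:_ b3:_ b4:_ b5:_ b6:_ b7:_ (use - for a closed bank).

#0 (2,0) C  (was 3)
#1 (7,0) H  (was 0)
#2 (6,3) H  (was 3)
#3 (0,0) H  (was 0)
#4 (6,3) H  (was 3)
#5 (4,1) E
#6 (5,0) C  (was 1)
#7 (5,2) C  (was 0)
#8 (5,1) C  (was 2)
#9 (2,1) C  (was 0)
#10 (1,0) E
#11 (2,2) C  (was 1)
#12 (1,2) C  (was 0)
#13 (1,0) C  (was 2)
#14 (3,2) H  (was 2)

STATE = b0:0 b1:0 b2:2 b3:2 b4:1 b5:1 b6:3 b7:0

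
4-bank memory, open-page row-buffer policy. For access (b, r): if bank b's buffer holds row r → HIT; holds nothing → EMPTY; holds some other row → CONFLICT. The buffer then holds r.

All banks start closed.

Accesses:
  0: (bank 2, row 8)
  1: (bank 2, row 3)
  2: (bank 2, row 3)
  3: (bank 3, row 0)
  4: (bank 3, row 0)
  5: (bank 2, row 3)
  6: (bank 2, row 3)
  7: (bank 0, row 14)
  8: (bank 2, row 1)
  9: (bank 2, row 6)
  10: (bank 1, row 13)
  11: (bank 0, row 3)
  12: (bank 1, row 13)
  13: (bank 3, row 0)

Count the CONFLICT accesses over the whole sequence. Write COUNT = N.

COUNT = 4

0: bank 2 row 8 — prev None → EMPTY
1: bank 2 row 3 — prev 8 → CONFLICT
2: bank 2 row 3 — prev 3 → HIT
3: bank 3 row 0 — prev None → EMPTY
4: bank 3 row 0 — prev 0 → HIT
5: bank 2 row 3 — prev 3 → HIT
6: bank 2 row 3 — prev 3 → HIT
7: bank 0 row 14 — prev None → EMPTY
8: bank 2 row 1 — prev 3 → CONFLICT
9: bank 2 row 6 — prev 1 → CONFLICT
10: bank 1 row 13 — prev None → EMPTY
11: bank 0 row 3 — prev 14 → CONFLICT
12: bank 1 row 13 — prev 13 → HIT
13: bank 3 row 0 — prev 0 → HIT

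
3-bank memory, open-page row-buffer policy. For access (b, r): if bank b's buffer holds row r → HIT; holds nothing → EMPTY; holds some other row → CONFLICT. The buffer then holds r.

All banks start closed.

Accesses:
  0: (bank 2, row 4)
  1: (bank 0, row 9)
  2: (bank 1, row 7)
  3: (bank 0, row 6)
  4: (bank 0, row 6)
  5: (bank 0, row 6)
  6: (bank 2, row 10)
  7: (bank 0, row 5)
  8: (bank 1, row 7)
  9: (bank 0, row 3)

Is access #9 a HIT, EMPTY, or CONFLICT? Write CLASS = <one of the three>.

  [0] b2 r4: no row ⇒ E
  [1] b0 r9: no row ⇒ E
  [2] b1 r7: no row ⇒ E
  [3] b0 r6: had r9 ⇒ C
  [4] b0 r6: had r6 ⇒ H
  [5] b0 r6: had r6 ⇒ H
  [6] b2 r10: had r4 ⇒ C
  [7] b0 r5: had r6 ⇒ C
  [8] b1 r7: had r7 ⇒ H
  [9] b0 r3: had r5 ⇒ C

CLASS = CONFLICT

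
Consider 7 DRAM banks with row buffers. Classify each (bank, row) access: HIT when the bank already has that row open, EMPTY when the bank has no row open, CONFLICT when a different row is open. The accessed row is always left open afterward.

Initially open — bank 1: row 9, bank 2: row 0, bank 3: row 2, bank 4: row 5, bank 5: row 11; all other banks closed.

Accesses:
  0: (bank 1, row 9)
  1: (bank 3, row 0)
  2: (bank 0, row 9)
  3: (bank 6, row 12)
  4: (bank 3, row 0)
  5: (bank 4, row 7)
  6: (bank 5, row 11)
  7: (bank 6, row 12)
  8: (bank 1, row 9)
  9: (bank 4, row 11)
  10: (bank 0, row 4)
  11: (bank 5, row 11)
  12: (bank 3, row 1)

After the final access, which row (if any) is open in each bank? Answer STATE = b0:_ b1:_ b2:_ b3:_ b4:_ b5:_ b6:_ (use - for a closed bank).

step 0: bank1 9->9 [HIT]
step 1: bank3 2->0 [CONFLICT]
step 2: bank0 None->9 [EMPTY]
step 3: bank6 None->12 [EMPTY]
step 4: bank3 0->0 [HIT]
step 5: bank4 5->7 [CONFLICT]
step 6: bank5 11->11 [HIT]
step 7: bank6 12->12 [HIT]
step 8: bank1 9->9 [HIT]
step 9: bank4 7->11 [CONFLICT]
step 10: bank0 9->4 [CONFLICT]
step 11: bank5 11->11 [HIT]
step 12: bank3 0->1 [CONFLICT]

STATE = b0:4 b1:9 b2:0 b3:1 b4:11 b5:11 b6:12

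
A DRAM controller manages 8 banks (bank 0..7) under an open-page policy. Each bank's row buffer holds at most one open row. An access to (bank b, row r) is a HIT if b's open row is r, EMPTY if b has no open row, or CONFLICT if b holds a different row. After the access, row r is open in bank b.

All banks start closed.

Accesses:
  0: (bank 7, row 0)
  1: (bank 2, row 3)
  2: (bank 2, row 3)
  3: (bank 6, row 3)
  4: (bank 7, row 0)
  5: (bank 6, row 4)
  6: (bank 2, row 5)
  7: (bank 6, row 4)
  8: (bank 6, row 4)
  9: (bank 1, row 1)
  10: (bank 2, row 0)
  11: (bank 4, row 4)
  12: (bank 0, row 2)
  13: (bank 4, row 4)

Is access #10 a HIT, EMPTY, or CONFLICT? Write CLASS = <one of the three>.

0: bank 7 row 0 — prev None → EMPTY
1: bank 2 row 3 — prev None → EMPTY
2: bank 2 row 3 — prev 3 → HIT
3: bank 6 row 3 — prev None → EMPTY
4: bank 7 row 0 — prev 0 → HIT
5: bank 6 row 4 — prev 3 → CONFLICT
6: bank 2 row 5 — prev 3 → CONFLICT
7: bank 6 row 4 — prev 4 → HIT
8: bank 6 row 4 — prev 4 → HIT
9: bank 1 row 1 — prev None → EMPTY
10: bank 2 row 0 — prev 5 → CONFLICT
11: bank 4 row 4 — prev None → EMPTY
12: bank 0 row 2 — prev None → EMPTY
13: bank 4 row 4 — prev 4 → HIT

CLASS = CONFLICT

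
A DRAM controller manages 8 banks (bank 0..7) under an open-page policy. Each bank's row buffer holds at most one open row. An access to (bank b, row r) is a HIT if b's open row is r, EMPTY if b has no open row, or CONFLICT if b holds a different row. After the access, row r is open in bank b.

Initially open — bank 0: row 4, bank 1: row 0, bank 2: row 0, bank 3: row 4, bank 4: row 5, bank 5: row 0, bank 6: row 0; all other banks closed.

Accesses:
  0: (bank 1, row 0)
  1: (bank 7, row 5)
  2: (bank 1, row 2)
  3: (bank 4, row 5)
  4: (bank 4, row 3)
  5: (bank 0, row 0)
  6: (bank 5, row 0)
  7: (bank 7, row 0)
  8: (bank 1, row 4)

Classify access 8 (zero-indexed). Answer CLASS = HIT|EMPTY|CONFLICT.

CLASS = CONFLICT

step 0: bank1 0->0 [HIT]
step 1: bank7 None->5 [EMPTY]
step 2: bank1 0->2 [CONFLICT]
step 3: bank4 5->5 [HIT]
step 4: bank4 5->3 [CONFLICT]
step 5: bank0 4->0 [CONFLICT]
step 6: bank5 0->0 [HIT]
step 7: bank7 5->0 [CONFLICT]
step 8: bank1 2->4 [CONFLICT]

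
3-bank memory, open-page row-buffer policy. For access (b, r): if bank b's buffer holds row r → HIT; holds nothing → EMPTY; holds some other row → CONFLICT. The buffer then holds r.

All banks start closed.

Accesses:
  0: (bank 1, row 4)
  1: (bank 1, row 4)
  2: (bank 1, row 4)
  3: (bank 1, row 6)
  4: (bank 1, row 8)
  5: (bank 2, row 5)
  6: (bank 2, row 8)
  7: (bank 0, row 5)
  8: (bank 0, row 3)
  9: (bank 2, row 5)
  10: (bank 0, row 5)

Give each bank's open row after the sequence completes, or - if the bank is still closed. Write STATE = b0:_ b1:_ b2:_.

  [0] b1 r4: no row ⇒ E
  [1] b1 r4: had r4 ⇒ H
  [2] b1 r4: had r4 ⇒ H
  [3] b1 r6: had r4 ⇒ C
  [4] b1 r8: had r6 ⇒ C
  [5] b2 r5: no row ⇒ E
  [6] b2 r8: had r5 ⇒ C
  [7] b0 r5: no row ⇒ E
  [8] b0 r3: had r5 ⇒ C
  [9] b2 r5: had r8 ⇒ C
  [10] b0 r5: had r3 ⇒ C

STATE = b0:5 b1:8 b2:5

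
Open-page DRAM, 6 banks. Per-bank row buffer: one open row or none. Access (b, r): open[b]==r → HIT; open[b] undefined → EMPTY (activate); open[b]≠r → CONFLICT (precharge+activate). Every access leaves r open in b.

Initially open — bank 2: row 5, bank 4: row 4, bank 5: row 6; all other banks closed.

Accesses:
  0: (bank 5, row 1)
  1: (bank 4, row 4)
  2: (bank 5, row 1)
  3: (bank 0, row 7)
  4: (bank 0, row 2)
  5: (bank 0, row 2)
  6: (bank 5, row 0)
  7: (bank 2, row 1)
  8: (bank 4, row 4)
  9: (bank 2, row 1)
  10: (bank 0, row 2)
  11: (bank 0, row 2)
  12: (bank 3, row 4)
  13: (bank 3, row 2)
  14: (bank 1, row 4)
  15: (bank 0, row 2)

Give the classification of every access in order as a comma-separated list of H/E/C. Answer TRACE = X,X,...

TRACE = C,H,H,E,C,H,C,C,H,H,H,H,E,C,E,H

0: bank 5 row 1 — prev 6 → CONFLICT
1: bank 4 row 4 — prev 4 → HIT
2: bank 5 row 1 — prev 1 → HIT
3: bank 0 row 7 — prev None → EMPTY
4: bank 0 row 2 — prev 7 → CONFLICT
5: bank 0 row 2 — prev 2 → HIT
6: bank 5 row 0 — prev 1 → CONFLICT
7: bank 2 row 1 — prev 5 → CONFLICT
8: bank 4 row 4 — prev 4 → HIT
9: bank 2 row 1 — prev 1 → HIT
10: bank 0 row 2 — prev 2 → HIT
11: bank 0 row 2 — prev 2 → HIT
12: bank 3 row 4 — prev None → EMPTY
13: bank 3 row 2 — prev 4 → CONFLICT
14: bank 1 row 4 — prev None → EMPTY
15: bank 0 row 2 — prev 2 → HIT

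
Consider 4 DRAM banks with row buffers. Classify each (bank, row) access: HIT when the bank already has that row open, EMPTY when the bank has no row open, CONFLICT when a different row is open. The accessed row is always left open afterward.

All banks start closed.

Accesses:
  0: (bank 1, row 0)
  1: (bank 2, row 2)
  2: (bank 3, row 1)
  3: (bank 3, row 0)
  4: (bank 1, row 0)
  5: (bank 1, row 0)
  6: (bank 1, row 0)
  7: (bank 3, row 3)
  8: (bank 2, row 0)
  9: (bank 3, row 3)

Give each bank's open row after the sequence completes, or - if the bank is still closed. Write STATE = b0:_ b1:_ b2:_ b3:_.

STATE = b0:- b1:0 b2:0 b3:3

step 0: bank1 None->0 [EMPTY]
step 1: bank2 None->2 [EMPTY]
step 2: bank3 None->1 [EMPTY]
step 3: bank3 1->0 [CONFLICT]
step 4: bank1 0->0 [HIT]
step 5: bank1 0->0 [HIT]
step 6: bank1 0->0 [HIT]
step 7: bank3 0->3 [CONFLICT]
step 8: bank2 2->0 [CONFLICT]
step 9: bank3 3->3 [HIT]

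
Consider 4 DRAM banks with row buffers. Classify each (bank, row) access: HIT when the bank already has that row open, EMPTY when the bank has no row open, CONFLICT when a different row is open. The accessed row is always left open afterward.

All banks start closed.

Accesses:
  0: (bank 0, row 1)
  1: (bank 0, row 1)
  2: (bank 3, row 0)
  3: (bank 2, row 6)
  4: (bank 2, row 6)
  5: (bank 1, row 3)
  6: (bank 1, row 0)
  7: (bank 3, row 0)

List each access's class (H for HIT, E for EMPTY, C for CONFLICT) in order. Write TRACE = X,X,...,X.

#0 (0,1) E
#1 (0,1) H  (was 1)
#2 (3,0) E
#3 (2,6) E
#4 (2,6) H  (was 6)
#5 (1,3) E
#6 (1,0) C  (was 3)
#7 (3,0) H  (was 0)

TRACE = E,H,E,E,H,E,C,H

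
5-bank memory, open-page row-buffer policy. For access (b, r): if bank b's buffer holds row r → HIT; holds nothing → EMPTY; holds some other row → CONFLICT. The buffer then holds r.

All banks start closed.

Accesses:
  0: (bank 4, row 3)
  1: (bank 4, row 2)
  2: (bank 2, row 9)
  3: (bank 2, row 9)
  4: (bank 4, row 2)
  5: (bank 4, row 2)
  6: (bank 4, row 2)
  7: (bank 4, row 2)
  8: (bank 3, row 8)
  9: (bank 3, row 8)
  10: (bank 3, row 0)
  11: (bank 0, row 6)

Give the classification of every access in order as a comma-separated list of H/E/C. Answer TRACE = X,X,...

0: bank 4 row 3 — prev None → EMPTY
1: bank 4 row 2 — prev 3 → CONFLICT
2: bank 2 row 9 — prev None → EMPTY
3: bank 2 row 9 — prev 9 → HIT
4: bank 4 row 2 — prev 2 → HIT
5: bank 4 row 2 — prev 2 → HIT
6: bank 4 row 2 — prev 2 → HIT
7: bank 4 row 2 — prev 2 → HIT
8: bank 3 row 8 — prev None → EMPTY
9: bank 3 row 8 — prev 8 → HIT
10: bank 3 row 0 — prev 8 → CONFLICT
11: bank 0 row 6 — prev None → EMPTY

TRACE = E,C,E,H,H,H,H,H,E,H,C,E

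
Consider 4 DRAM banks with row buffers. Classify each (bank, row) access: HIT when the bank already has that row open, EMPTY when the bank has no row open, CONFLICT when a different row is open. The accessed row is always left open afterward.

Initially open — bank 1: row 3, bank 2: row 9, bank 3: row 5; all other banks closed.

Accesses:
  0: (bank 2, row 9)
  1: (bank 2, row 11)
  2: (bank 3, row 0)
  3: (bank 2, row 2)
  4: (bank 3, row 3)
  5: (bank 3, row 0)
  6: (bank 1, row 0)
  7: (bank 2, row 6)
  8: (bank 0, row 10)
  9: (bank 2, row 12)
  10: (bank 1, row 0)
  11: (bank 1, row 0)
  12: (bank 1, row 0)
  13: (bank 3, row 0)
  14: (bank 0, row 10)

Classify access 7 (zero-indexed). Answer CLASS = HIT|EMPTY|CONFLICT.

0: bank 2 row 9 — prev 9 → HIT
1: bank 2 row 11 — prev 9 → CONFLICT
2: bank 3 row 0 — prev 5 → CONFLICT
3: bank 2 row 2 — prev 11 → CONFLICT
4: bank 3 row 3 — prev 0 → CONFLICT
5: bank 3 row 0 — prev 3 → CONFLICT
6: bank 1 row 0 — prev 3 → CONFLICT
7: bank 2 row 6 — prev 2 → CONFLICT
8: bank 0 row 10 — prev None → EMPTY
9: bank 2 row 12 — prev 6 → CONFLICT
10: bank 1 row 0 — prev 0 → HIT
11: bank 1 row 0 — prev 0 → HIT
12: bank 1 row 0 — prev 0 → HIT
13: bank 3 row 0 — prev 0 → HIT
14: bank 0 row 10 — prev 10 → HIT

CLASS = CONFLICT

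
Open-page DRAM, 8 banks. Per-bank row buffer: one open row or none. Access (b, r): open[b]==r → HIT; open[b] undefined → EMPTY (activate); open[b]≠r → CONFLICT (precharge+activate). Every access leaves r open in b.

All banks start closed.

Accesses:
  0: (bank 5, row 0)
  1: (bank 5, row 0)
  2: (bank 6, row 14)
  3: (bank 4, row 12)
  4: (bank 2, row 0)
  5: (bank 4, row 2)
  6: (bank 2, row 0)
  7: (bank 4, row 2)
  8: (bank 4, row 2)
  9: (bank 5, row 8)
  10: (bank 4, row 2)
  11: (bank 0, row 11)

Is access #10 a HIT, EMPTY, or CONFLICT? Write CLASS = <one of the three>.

0: bank 5 row 0 — prev None → EMPTY
1: bank 5 row 0 — prev 0 → HIT
2: bank 6 row 14 — prev None → EMPTY
3: bank 4 row 12 — prev None → EMPTY
4: bank 2 row 0 — prev None → EMPTY
5: bank 4 row 2 — prev 12 → CONFLICT
6: bank 2 row 0 — prev 0 → HIT
7: bank 4 row 2 — prev 2 → HIT
8: bank 4 row 2 — prev 2 → HIT
9: bank 5 row 8 — prev 0 → CONFLICT
10: bank 4 row 2 — prev 2 → HIT
11: bank 0 row 11 — prev None → EMPTY

CLASS = HIT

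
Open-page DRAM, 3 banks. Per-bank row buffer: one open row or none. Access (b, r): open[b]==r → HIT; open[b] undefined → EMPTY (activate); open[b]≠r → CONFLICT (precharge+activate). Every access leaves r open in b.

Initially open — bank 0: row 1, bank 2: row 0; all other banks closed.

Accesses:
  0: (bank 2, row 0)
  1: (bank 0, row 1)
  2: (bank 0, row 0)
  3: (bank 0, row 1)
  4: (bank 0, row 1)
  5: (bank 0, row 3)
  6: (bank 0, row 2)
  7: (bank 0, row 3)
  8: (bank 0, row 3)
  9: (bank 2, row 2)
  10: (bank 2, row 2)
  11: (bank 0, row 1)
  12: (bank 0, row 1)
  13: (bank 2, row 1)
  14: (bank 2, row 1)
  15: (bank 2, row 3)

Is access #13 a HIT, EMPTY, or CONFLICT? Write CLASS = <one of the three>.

CLASS = CONFLICT

0: bank 2 row 0 — prev 0 → HIT
1: bank 0 row 1 — prev 1 → HIT
2: bank 0 row 0 — prev 1 → CONFLICT
3: bank 0 row 1 — prev 0 → CONFLICT
4: bank 0 row 1 — prev 1 → HIT
5: bank 0 row 3 — prev 1 → CONFLICT
6: bank 0 row 2 — prev 3 → CONFLICT
7: bank 0 row 3 — prev 2 → CONFLICT
8: bank 0 row 3 — prev 3 → HIT
9: bank 2 row 2 — prev 0 → CONFLICT
10: bank 2 row 2 — prev 2 → HIT
11: bank 0 row 1 — prev 3 → CONFLICT
12: bank 0 row 1 — prev 1 → HIT
13: bank 2 row 1 — prev 2 → CONFLICT
14: bank 2 row 1 — prev 1 → HIT
15: bank 2 row 3 — prev 1 → CONFLICT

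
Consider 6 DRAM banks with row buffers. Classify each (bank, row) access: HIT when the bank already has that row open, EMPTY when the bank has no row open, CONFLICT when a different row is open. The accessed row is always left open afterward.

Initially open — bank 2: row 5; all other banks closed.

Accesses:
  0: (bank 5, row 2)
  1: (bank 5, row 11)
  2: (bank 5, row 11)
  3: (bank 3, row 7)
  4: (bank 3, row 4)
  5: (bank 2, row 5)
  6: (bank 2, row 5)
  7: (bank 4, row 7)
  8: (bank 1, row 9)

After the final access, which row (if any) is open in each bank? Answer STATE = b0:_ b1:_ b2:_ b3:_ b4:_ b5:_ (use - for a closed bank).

0: bank 5 row 2 — prev None → EMPTY
1: bank 5 row 11 — prev 2 → CONFLICT
2: bank 5 row 11 — prev 11 → HIT
3: bank 3 row 7 — prev None → EMPTY
4: bank 3 row 4 — prev 7 → CONFLICT
5: bank 2 row 5 — prev 5 → HIT
6: bank 2 row 5 — prev 5 → HIT
7: bank 4 row 7 — prev None → EMPTY
8: bank 1 row 9 — prev None → EMPTY

STATE = b0:- b1:9 b2:5 b3:4 b4:7 b5:11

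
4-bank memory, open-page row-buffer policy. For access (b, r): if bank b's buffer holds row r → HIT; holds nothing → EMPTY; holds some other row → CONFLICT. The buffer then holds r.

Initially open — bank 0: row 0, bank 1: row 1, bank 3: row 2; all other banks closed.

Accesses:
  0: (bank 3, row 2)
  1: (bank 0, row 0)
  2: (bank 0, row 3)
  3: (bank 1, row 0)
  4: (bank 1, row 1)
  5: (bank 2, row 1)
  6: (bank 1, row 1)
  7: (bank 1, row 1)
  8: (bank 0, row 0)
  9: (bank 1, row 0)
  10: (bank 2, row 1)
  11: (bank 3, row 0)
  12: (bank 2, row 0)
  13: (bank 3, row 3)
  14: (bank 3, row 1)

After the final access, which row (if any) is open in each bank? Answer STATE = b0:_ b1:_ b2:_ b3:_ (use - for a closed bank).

#0 (3,2) H  (was 2)
#1 (0,0) H  (was 0)
#2 (0,3) C  (was 0)
#3 (1,0) C  (was 1)
#4 (1,1) C  (was 0)
#5 (2,1) E
#6 (1,1) H  (was 1)
#7 (1,1) H  (was 1)
#8 (0,0) C  (was 3)
#9 (1,0) C  (was 1)
#10 (2,1) H  (was 1)
#11 (3,0) C  (was 2)
#12 (2,0) C  (was 1)
#13 (3,3) C  (was 0)
#14 (3,1) C  (was 3)

STATE = b0:0 b1:0 b2:0 b3:1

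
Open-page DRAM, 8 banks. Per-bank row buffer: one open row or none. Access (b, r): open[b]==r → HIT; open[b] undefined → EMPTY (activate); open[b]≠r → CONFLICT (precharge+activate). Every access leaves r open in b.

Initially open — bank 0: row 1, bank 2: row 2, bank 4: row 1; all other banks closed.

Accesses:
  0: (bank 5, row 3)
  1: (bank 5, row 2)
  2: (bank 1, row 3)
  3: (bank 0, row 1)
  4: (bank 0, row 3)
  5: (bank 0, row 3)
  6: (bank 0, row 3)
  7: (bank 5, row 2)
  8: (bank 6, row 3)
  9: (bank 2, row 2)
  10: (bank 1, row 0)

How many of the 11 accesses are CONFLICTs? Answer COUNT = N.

COUNT = 3

0: bank 5 row 3 — prev None → EMPTY
1: bank 5 row 2 — prev 3 → CONFLICT
2: bank 1 row 3 — prev None → EMPTY
3: bank 0 row 1 — prev 1 → HIT
4: bank 0 row 3 — prev 1 → CONFLICT
5: bank 0 row 3 — prev 3 → HIT
6: bank 0 row 3 — prev 3 → HIT
7: bank 5 row 2 — prev 2 → HIT
8: bank 6 row 3 — prev None → EMPTY
9: bank 2 row 2 — prev 2 → HIT
10: bank 1 row 0 — prev 3 → CONFLICT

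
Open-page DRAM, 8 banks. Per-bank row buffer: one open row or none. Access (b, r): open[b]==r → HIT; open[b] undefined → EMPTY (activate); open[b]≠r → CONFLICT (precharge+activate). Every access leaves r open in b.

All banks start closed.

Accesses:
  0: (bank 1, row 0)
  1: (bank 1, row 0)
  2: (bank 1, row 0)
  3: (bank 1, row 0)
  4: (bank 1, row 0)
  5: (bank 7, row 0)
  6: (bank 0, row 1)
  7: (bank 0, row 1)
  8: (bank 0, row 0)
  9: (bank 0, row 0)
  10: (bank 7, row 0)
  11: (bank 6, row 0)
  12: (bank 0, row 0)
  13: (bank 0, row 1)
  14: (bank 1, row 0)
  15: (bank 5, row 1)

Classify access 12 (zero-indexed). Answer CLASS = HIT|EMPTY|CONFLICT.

  [0] b1 r0: no row ⇒ E
  [1] b1 r0: had r0 ⇒ H
  [2] b1 r0: had r0 ⇒ H
  [3] b1 r0: had r0 ⇒ H
  [4] b1 r0: had r0 ⇒ H
  [5] b7 r0: no row ⇒ E
  [6] b0 r1: no row ⇒ E
  [7] b0 r1: had r1 ⇒ H
  [8] b0 r0: had r1 ⇒ C
  [9] b0 r0: had r0 ⇒ H
  [10] b7 r0: had r0 ⇒ H
  [11] b6 r0: no row ⇒ E
  [12] b0 r0: had r0 ⇒ H
  [13] b0 r1: had r0 ⇒ C
  [14] b1 r0: had r0 ⇒ H
  [15] b5 r1: no row ⇒ E

CLASS = HIT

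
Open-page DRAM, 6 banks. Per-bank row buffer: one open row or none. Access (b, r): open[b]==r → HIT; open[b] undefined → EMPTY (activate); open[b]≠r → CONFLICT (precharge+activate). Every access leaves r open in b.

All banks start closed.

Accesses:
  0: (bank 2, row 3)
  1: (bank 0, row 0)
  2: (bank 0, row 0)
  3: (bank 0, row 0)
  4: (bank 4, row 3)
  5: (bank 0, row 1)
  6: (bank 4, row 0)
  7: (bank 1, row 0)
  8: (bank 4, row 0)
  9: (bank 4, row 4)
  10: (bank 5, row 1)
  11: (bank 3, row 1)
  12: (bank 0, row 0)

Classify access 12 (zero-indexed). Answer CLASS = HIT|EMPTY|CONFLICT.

0: bank 2 row 3 — prev None → EMPTY
1: bank 0 row 0 — prev None → EMPTY
2: bank 0 row 0 — prev 0 → HIT
3: bank 0 row 0 — prev 0 → HIT
4: bank 4 row 3 — prev None → EMPTY
5: bank 0 row 1 — prev 0 → CONFLICT
6: bank 4 row 0 — prev 3 → CONFLICT
7: bank 1 row 0 — prev None → EMPTY
8: bank 4 row 0 — prev 0 → HIT
9: bank 4 row 4 — prev 0 → CONFLICT
10: bank 5 row 1 — prev None → EMPTY
11: bank 3 row 1 — prev None → EMPTY
12: bank 0 row 0 — prev 1 → CONFLICT

CLASS = CONFLICT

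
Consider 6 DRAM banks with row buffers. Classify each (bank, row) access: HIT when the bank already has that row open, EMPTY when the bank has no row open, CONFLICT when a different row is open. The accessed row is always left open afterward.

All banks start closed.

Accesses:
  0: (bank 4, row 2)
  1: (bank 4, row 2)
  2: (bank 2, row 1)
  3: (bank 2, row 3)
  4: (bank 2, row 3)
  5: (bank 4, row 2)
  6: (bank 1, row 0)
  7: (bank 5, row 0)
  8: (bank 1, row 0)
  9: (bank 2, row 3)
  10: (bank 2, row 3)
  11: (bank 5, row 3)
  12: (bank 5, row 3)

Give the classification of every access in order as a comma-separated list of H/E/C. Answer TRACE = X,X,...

TRACE = E,H,E,C,H,H,E,E,H,H,H,C,H

  [0] b4 r2: no row ⇒ E
  [1] b4 r2: had r2 ⇒ H
  [2] b2 r1: no row ⇒ E
  [3] b2 r3: had r1 ⇒ C
  [4] b2 r3: had r3 ⇒ H
  [5] b4 r2: had r2 ⇒ H
  [6] b1 r0: no row ⇒ E
  [7] b5 r0: no row ⇒ E
  [8] b1 r0: had r0 ⇒ H
  [9] b2 r3: had r3 ⇒ H
  [10] b2 r3: had r3 ⇒ H
  [11] b5 r3: had r0 ⇒ C
  [12] b5 r3: had r3 ⇒ H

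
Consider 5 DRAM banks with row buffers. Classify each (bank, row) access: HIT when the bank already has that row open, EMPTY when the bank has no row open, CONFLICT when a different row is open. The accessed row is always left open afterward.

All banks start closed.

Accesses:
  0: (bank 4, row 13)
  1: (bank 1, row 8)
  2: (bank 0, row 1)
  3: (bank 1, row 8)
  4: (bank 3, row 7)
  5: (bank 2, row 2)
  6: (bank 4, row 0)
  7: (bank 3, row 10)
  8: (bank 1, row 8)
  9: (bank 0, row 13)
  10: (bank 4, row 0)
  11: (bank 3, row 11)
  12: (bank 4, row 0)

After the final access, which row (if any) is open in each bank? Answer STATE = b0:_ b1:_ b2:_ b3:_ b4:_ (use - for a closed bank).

0: bank 4 row 13 — prev None → EMPTY
1: bank 1 row 8 — prev None → EMPTY
2: bank 0 row 1 — prev None → EMPTY
3: bank 1 row 8 — prev 8 → HIT
4: bank 3 row 7 — prev None → EMPTY
5: bank 2 row 2 — prev None → EMPTY
6: bank 4 row 0 — prev 13 → CONFLICT
7: bank 3 row 10 — prev 7 → CONFLICT
8: bank 1 row 8 — prev 8 → HIT
9: bank 0 row 13 — prev 1 → CONFLICT
10: bank 4 row 0 — prev 0 → HIT
11: bank 3 row 11 — prev 10 → CONFLICT
12: bank 4 row 0 — prev 0 → HIT

STATE = b0:13 b1:8 b2:2 b3:11 b4:0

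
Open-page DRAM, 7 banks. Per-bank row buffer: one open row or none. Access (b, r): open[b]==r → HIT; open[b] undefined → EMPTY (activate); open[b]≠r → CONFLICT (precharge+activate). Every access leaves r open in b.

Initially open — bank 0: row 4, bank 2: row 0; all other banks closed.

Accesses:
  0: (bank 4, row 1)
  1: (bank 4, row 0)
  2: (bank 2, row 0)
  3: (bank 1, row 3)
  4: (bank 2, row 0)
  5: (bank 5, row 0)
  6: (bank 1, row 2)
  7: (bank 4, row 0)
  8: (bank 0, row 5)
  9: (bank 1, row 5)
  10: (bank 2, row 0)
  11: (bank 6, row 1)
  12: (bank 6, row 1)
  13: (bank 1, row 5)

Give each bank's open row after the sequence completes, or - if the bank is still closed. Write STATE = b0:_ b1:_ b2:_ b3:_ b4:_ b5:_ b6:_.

STATE = b0:5 b1:5 b2:0 b3:- b4:0 b5:0 b6:1

  [0] b4 r1: no row ⇒ E
  [1] b4 r0: had r1 ⇒ C
  [2] b2 r0: had r0 ⇒ H
  [3] b1 r3: no row ⇒ E
  [4] b2 r0: had r0 ⇒ H
  [5] b5 r0: no row ⇒ E
  [6] b1 r2: had r3 ⇒ C
  [7] b4 r0: had r0 ⇒ H
  [8] b0 r5: had r4 ⇒ C
  [9] b1 r5: had r2 ⇒ C
  [10] b2 r0: had r0 ⇒ H
  [11] b6 r1: no row ⇒ E
  [12] b6 r1: had r1 ⇒ H
  [13] b1 r5: had r5 ⇒ H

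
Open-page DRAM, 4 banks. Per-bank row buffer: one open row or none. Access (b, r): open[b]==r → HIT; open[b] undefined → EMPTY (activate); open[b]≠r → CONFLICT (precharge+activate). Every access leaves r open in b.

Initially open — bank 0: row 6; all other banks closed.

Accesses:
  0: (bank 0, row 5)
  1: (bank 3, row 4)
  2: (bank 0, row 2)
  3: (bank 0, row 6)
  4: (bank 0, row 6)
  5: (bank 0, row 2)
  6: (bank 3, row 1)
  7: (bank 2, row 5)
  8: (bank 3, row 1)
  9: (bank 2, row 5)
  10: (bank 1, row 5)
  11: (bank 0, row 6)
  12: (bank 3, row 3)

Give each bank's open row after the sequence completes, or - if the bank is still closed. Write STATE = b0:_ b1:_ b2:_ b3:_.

#0 (0,5) C  (was 6)
#1 (3,4) E
#2 (0,2) C  (was 5)
#3 (0,6) C  (was 2)
#4 (0,6) H  (was 6)
#5 (0,2) C  (was 6)
#6 (3,1) C  (was 4)
#7 (2,5) E
#8 (3,1) H  (was 1)
#9 (2,5) H  (was 5)
#10 (1,5) E
#11 (0,6) C  (was 2)
#12 (3,3) C  (was 1)

STATE = b0:6 b1:5 b2:5 b3:3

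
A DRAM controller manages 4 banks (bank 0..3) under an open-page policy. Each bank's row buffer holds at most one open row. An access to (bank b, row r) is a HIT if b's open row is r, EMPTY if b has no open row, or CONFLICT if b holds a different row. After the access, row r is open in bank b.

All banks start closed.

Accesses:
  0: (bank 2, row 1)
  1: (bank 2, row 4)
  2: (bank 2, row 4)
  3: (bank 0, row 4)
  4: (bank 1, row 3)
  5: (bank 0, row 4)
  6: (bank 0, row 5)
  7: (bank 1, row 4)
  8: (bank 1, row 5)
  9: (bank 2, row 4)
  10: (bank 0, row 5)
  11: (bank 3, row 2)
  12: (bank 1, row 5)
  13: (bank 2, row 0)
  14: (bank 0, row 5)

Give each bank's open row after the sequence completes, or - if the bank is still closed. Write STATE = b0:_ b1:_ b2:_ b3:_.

  [0] b2 r1: no row ⇒ E
  [1] b2 r4: had r1 ⇒ C
  [2] b2 r4: had r4 ⇒ H
  [3] b0 r4: no row ⇒ E
  [4] b1 r3: no row ⇒ E
  [5] b0 r4: had r4 ⇒ H
  [6] b0 r5: had r4 ⇒ C
  [7] b1 r4: had r3 ⇒ C
  [8] b1 r5: had r4 ⇒ C
  [9] b2 r4: had r4 ⇒ H
  [10] b0 r5: had r5 ⇒ H
  [11] b3 r2: no row ⇒ E
  [12] b1 r5: had r5 ⇒ H
  [13] b2 r0: had r4 ⇒ C
  [14] b0 r5: had r5 ⇒ H

STATE = b0:5 b1:5 b2:0 b3:2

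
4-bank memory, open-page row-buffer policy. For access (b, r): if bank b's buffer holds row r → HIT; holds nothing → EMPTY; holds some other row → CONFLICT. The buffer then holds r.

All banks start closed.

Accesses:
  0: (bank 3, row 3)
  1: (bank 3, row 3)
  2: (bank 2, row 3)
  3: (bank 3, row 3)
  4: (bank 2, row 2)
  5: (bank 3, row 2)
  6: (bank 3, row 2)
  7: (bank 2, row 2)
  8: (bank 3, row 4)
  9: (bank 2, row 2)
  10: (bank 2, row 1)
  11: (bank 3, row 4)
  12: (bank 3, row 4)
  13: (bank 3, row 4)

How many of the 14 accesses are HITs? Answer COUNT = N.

COUNT = 8

step 0: bank3 None->3 [EMPTY]
step 1: bank3 3->3 [HIT]
step 2: bank2 None->3 [EMPTY]
step 3: bank3 3->3 [HIT]
step 4: bank2 3->2 [CONFLICT]
step 5: bank3 3->2 [CONFLICT]
step 6: bank3 2->2 [HIT]
step 7: bank2 2->2 [HIT]
step 8: bank3 2->4 [CONFLICT]
step 9: bank2 2->2 [HIT]
step 10: bank2 2->1 [CONFLICT]
step 11: bank3 4->4 [HIT]
step 12: bank3 4->4 [HIT]
step 13: bank3 4->4 [HIT]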